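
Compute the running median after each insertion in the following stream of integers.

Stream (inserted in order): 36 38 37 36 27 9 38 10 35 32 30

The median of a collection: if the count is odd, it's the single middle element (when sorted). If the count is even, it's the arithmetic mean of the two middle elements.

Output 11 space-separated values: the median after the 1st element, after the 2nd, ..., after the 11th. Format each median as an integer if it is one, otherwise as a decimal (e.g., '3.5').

Answer: 36 37 37 36.5 36 36 36 36 36 35.5 35

Derivation:
Step 1: insert 36 -> lo=[36] (size 1, max 36) hi=[] (size 0) -> median=36
Step 2: insert 38 -> lo=[36] (size 1, max 36) hi=[38] (size 1, min 38) -> median=37
Step 3: insert 37 -> lo=[36, 37] (size 2, max 37) hi=[38] (size 1, min 38) -> median=37
Step 4: insert 36 -> lo=[36, 36] (size 2, max 36) hi=[37, 38] (size 2, min 37) -> median=36.5
Step 5: insert 27 -> lo=[27, 36, 36] (size 3, max 36) hi=[37, 38] (size 2, min 37) -> median=36
Step 6: insert 9 -> lo=[9, 27, 36] (size 3, max 36) hi=[36, 37, 38] (size 3, min 36) -> median=36
Step 7: insert 38 -> lo=[9, 27, 36, 36] (size 4, max 36) hi=[37, 38, 38] (size 3, min 37) -> median=36
Step 8: insert 10 -> lo=[9, 10, 27, 36] (size 4, max 36) hi=[36, 37, 38, 38] (size 4, min 36) -> median=36
Step 9: insert 35 -> lo=[9, 10, 27, 35, 36] (size 5, max 36) hi=[36, 37, 38, 38] (size 4, min 36) -> median=36
Step 10: insert 32 -> lo=[9, 10, 27, 32, 35] (size 5, max 35) hi=[36, 36, 37, 38, 38] (size 5, min 36) -> median=35.5
Step 11: insert 30 -> lo=[9, 10, 27, 30, 32, 35] (size 6, max 35) hi=[36, 36, 37, 38, 38] (size 5, min 36) -> median=35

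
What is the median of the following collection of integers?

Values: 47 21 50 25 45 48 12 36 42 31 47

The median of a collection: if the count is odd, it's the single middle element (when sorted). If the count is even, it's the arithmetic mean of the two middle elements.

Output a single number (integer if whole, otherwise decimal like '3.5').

Step 1: insert 47 -> lo=[47] (size 1, max 47) hi=[] (size 0) -> median=47
Step 2: insert 21 -> lo=[21] (size 1, max 21) hi=[47] (size 1, min 47) -> median=34
Step 3: insert 50 -> lo=[21, 47] (size 2, max 47) hi=[50] (size 1, min 50) -> median=47
Step 4: insert 25 -> lo=[21, 25] (size 2, max 25) hi=[47, 50] (size 2, min 47) -> median=36
Step 5: insert 45 -> lo=[21, 25, 45] (size 3, max 45) hi=[47, 50] (size 2, min 47) -> median=45
Step 6: insert 48 -> lo=[21, 25, 45] (size 3, max 45) hi=[47, 48, 50] (size 3, min 47) -> median=46
Step 7: insert 12 -> lo=[12, 21, 25, 45] (size 4, max 45) hi=[47, 48, 50] (size 3, min 47) -> median=45
Step 8: insert 36 -> lo=[12, 21, 25, 36] (size 4, max 36) hi=[45, 47, 48, 50] (size 4, min 45) -> median=40.5
Step 9: insert 42 -> lo=[12, 21, 25, 36, 42] (size 5, max 42) hi=[45, 47, 48, 50] (size 4, min 45) -> median=42
Step 10: insert 31 -> lo=[12, 21, 25, 31, 36] (size 5, max 36) hi=[42, 45, 47, 48, 50] (size 5, min 42) -> median=39
Step 11: insert 47 -> lo=[12, 21, 25, 31, 36, 42] (size 6, max 42) hi=[45, 47, 47, 48, 50] (size 5, min 45) -> median=42

Answer: 42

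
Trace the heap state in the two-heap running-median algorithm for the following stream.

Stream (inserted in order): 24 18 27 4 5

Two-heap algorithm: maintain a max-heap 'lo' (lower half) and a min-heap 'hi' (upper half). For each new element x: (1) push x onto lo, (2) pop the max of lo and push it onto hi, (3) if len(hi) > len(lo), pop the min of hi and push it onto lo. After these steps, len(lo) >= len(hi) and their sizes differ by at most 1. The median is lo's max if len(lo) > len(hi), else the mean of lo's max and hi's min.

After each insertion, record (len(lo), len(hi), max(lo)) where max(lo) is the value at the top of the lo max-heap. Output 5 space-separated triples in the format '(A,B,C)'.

Step 1: insert 24 -> lo=[24] hi=[] -> (len(lo)=1, len(hi)=0, max(lo)=24)
Step 2: insert 18 -> lo=[18] hi=[24] -> (len(lo)=1, len(hi)=1, max(lo)=18)
Step 3: insert 27 -> lo=[18, 24] hi=[27] -> (len(lo)=2, len(hi)=1, max(lo)=24)
Step 4: insert 4 -> lo=[4, 18] hi=[24, 27] -> (len(lo)=2, len(hi)=2, max(lo)=18)
Step 5: insert 5 -> lo=[4, 5, 18] hi=[24, 27] -> (len(lo)=3, len(hi)=2, max(lo)=18)

Answer: (1,0,24) (1,1,18) (2,1,24) (2,2,18) (3,2,18)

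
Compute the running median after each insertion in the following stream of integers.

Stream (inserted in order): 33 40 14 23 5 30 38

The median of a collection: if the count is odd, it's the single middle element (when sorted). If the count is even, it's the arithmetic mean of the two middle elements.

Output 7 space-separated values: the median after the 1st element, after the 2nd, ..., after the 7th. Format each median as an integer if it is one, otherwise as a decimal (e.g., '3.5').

Answer: 33 36.5 33 28 23 26.5 30

Derivation:
Step 1: insert 33 -> lo=[33] (size 1, max 33) hi=[] (size 0) -> median=33
Step 2: insert 40 -> lo=[33] (size 1, max 33) hi=[40] (size 1, min 40) -> median=36.5
Step 3: insert 14 -> lo=[14, 33] (size 2, max 33) hi=[40] (size 1, min 40) -> median=33
Step 4: insert 23 -> lo=[14, 23] (size 2, max 23) hi=[33, 40] (size 2, min 33) -> median=28
Step 5: insert 5 -> lo=[5, 14, 23] (size 3, max 23) hi=[33, 40] (size 2, min 33) -> median=23
Step 6: insert 30 -> lo=[5, 14, 23] (size 3, max 23) hi=[30, 33, 40] (size 3, min 30) -> median=26.5
Step 7: insert 38 -> lo=[5, 14, 23, 30] (size 4, max 30) hi=[33, 38, 40] (size 3, min 33) -> median=30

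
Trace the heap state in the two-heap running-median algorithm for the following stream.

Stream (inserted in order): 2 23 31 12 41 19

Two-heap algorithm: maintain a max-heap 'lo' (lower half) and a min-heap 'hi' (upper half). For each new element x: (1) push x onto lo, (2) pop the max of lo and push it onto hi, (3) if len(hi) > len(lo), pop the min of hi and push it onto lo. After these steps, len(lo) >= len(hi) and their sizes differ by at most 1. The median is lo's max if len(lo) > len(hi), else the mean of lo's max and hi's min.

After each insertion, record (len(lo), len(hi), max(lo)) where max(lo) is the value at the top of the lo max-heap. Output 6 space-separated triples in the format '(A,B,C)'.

Step 1: insert 2 -> lo=[2] hi=[] -> (len(lo)=1, len(hi)=0, max(lo)=2)
Step 2: insert 23 -> lo=[2] hi=[23] -> (len(lo)=1, len(hi)=1, max(lo)=2)
Step 3: insert 31 -> lo=[2, 23] hi=[31] -> (len(lo)=2, len(hi)=1, max(lo)=23)
Step 4: insert 12 -> lo=[2, 12] hi=[23, 31] -> (len(lo)=2, len(hi)=2, max(lo)=12)
Step 5: insert 41 -> lo=[2, 12, 23] hi=[31, 41] -> (len(lo)=3, len(hi)=2, max(lo)=23)
Step 6: insert 19 -> lo=[2, 12, 19] hi=[23, 31, 41] -> (len(lo)=3, len(hi)=3, max(lo)=19)

Answer: (1,0,2) (1,1,2) (2,1,23) (2,2,12) (3,2,23) (3,3,19)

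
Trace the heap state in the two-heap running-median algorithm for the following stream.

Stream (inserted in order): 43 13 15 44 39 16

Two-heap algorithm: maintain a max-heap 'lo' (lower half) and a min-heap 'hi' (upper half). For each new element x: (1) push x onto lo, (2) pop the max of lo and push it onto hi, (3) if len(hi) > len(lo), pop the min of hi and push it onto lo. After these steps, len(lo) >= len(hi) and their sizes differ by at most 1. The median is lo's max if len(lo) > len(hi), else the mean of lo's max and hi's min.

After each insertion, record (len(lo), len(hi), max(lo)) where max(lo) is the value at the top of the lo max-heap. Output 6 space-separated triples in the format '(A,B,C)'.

Step 1: insert 43 -> lo=[43] hi=[] -> (len(lo)=1, len(hi)=0, max(lo)=43)
Step 2: insert 13 -> lo=[13] hi=[43] -> (len(lo)=1, len(hi)=1, max(lo)=13)
Step 3: insert 15 -> lo=[13, 15] hi=[43] -> (len(lo)=2, len(hi)=1, max(lo)=15)
Step 4: insert 44 -> lo=[13, 15] hi=[43, 44] -> (len(lo)=2, len(hi)=2, max(lo)=15)
Step 5: insert 39 -> lo=[13, 15, 39] hi=[43, 44] -> (len(lo)=3, len(hi)=2, max(lo)=39)
Step 6: insert 16 -> lo=[13, 15, 16] hi=[39, 43, 44] -> (len(lo)=3, len(hi)=3, max(lo)=16)

Answer: (1,0,43) (1,1,13) (2,1,15) (2,2,15) (3,2,39) (3,3,16)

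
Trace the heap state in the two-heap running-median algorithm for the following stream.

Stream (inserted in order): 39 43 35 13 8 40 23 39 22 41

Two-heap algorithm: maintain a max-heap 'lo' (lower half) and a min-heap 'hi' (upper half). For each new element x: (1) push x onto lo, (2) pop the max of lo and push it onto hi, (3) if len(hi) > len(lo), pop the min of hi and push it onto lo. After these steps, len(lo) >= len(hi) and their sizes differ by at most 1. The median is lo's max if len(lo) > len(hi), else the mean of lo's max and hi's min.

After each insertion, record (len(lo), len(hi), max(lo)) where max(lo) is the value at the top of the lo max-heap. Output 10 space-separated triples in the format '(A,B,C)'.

Step 1: insert 39 -> lo=[39] hi=[] -> (len(lo)=1, len(hi)=0, max(lo)=39)
Step 2: insert 43 -> lo=[39] hi=[43] -> (len(lo)=1, len(hi)=1, max(lo)=39)
Step 3: insert 35 -> lo=[35, 39] hi=[43] -> (len(lo)=2, len(hi)=1, max(lo)=39)
Step 4: insert 13 -> lo=[13, 35] hi=[39, 43] -> (len(lo)=2, len(hi)=2, max(lo)=35)
Step 5: insert 8 -> lo=[8, 13, 35] hi=[39, 43] -> (len(lo)=3, len(hi)=2, max(lo)=35)
Step 6: insert 40 -> lo=[8, 13, 35] hi=[39, 40, 43] -> (len(lo)=3, len(hi)=3, max(lo)=35)
Step 7: insert 23 -> lo=[8, 13, 23, 35] hi=[39, 40, 43] -> (len(lo)=4, len(hi)=3, max(lo)=35)
Step 8: insert 39 -> lo=[8, 13, 23, 35] hi=[39, 39, 40, 43] -> (len(lo)=4, len(hi)=4, max(lo)=35)
Step 9: insert 22 -> lo=[8, 13, 22, 23, 35] hi=[39, 39, 40, 43] -> (len(lo)=5, len(hi)=4, max(lo)=35)
Step 10: insert 41 -> lo=[8, 13, 22, 23, 35] hi=[39, 39, 40, 41, 43] -> (len(lo)=5, len(hi)=5, max(lo)=35)

Answer: (1,0,39) (1,1,39) (2,1,39) (2,2,35) (3,2,35) (3,3,35) (4,3,35) (4,4,35) (5,4,35) (5,5,35)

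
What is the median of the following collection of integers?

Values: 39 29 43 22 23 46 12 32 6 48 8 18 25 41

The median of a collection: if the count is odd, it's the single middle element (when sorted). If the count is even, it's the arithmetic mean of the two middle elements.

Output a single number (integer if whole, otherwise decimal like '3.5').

Answer: 27

Derivation:
Step 1: insert 39 -> lo=[39] (size 1, max 39) hi=[] (size 0) -> median=39
Step 2: insert 29 -> lo=[29] (size 1, max 29) hi=[39] (size 1, min 39) -> median=34
Step 3: insert 43 -> lo=[29, 39] (size 2, max 39) hi=[43] (size 1, min 43) -> median=39
Step 4: insert 22 -> lo=[22, 29] (size 2, max 29) hi=[39, 43] (size 2, min 39) -> median=34
Step 5: insert 23 -> lo=[22, 23, 29] (size 3, max 29) hi=[39, 43] (size 2, min 39) -> median=29
Step 6: insert 46 -> lo=[22, 23, 29] (size 3, max 29) hi=[39, 43, 46] (size 3, min 39) -> median=34
Step 7: insert 12 -> lo=[12, 22, 23, 29] (size 4, max 29) hi=[39, 43, 46] (size 3, min 39) -> median=29
Step 8: insert 32 -> lo=[12, 22, 23, 29] (size 4, max 29) hi=[32, 39, 43, 46] (size 4, min 32) -> median=30.5
Step 9: insert 6 -> lo=[6, 12, 22, 23, 29] (size 5, max 29) hi=[32, 39, 43, 46] (size 4, min 32) -> median=29
Step 10: insert 48 -> lo=[6, 12, 22, 23, 29] (size 5, max 29) hi=[32, 39, 43, 46, 48] (size 5, min 32) -> median=30.5
Step 11: insert 8 -> lo=[6, 8, 12, 22, 23, 29] (size 6, max 29) hi=[32, 39, 43, 46, 48] (size 5, min 32) -> median=29
Step 12: insert 18 -> lo=[6, 8, 12, 18, 22, 23] (size 6, max 23) hi=[29, 32, 39, 43, 46, 48] (size 6, min 29) -> median=26
Step 13: insert 25 -> lo=[6, 8, 12, 18, 22, 23, 25] (size 7, max 25) hi=[29, 32, 39, 43, 46, 48] (size 6, min 29) -> median=25
Step 14: insert 41 -> lo=[6, 8, 12, 18, 22, 23, 25] (size 7, max 25) hi=[29, 32, 39, 41, 43, 46, 48] (size 7, min 29) -> median=27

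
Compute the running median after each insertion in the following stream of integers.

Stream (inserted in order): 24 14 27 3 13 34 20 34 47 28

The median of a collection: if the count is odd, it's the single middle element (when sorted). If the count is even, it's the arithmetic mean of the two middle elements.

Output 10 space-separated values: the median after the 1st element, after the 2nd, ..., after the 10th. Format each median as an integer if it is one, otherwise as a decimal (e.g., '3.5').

Step 1: insert 24 -> lo=[24] (size 1, max 24) hi=[] (size 0) -> median=24
Step 2: insert 14 -> lo=[14] (size 1, max 14) hi=[24] (size 1, min 24) -> median=19
Step 3: insert 27 -> lo=[14, 24] (size 2, max 24) hi=[27] (size 1, min 27) -> median=24
Step 4: insert 3 -> lo=[3, 14] (size 2, max 14) hi=[24, 27] (size 2, min 24) -> median=19
Step 5: insert 13 -> lo=[3, 13, 14] (size 3, max 14) hi=[24, 27] (size 2, min 24) -> median=14
Step 6: insert 34 -> lo=[3, 13, 14] (size 3, max 14) hi=[24, 27, 34] (size 3, min 24) -> median=19
Step 7: insert 20 -> lo=[3, 13, 14, 20] (size 4, max 20) hi=[24, 27, 34] (size 3, min 24) -> median=20
Step 8: insert 34 -> lo=[3, 13, 14, 20] (size 4, max 20) hi=[24, 27, 34, 34] (size 4, min 24) -> median=22
Step 9: insert 47 -> lo=[3, 13, 14, 20, 24] (size 5, max 24) hi=[27, 34, 34, 47] (size 4, min 27) -> median=24
Step 10: insert 28 -> lo=[3, 13, 14, 20, 24] (size 5, max 24) hi=[27, 28, 34, 34, 47] (size 5, min 27) -> median=25.5

Answer: 24 19 24 19 14 19 20 22 24 25.5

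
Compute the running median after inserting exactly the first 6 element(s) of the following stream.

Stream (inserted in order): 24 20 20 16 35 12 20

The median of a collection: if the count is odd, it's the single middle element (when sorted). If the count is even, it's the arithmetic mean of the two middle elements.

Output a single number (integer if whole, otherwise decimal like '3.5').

Step 1: insert 24 -> lo=[24] (size 1, max 24) hi=[] (size 0) -> median=24
Step 2: insert 20 -> lo=[20] (size 1, max 20) hi=[24] (size 1, min 24) -> median=22
Step 3: insert 20 -> lo=[20, 20] (size 2, max 20) hi=[24] (size 1, min 24) -> median=20
Step 4: insert 16 -> lo=[16, 20] (size 2, max 20) hi=[20, 24] (size 2, min 20) -> median=20
Step 5: insert 35 -> lo=[16, 20, 20] (size 3, max 20) hi=[24, 35] (size 2, min 24) -> median=20
Step 6: insert 12 -> lo=[12, 16, 20] (size 3, max 20) hi=[20, 24, 35] (size 3, min 20) -> median=20

Answer: 20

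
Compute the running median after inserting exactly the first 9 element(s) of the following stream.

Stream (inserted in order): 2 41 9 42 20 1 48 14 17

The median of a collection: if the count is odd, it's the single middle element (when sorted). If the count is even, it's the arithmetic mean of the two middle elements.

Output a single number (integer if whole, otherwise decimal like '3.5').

Step 1: insert 2 -> lo=[2] (size 1, max 2) hi=[] (size 0) -> median=2
Step 2: insert 41 -> lo=[2] (size 1, max 2) hi=[41] (size 1, min 41) -> median=21.5
Step 3: insert 9 -> lo=[2, 9] (size 2, max 9) hi=[41] (size 1, min 41) -> median=9
Step 4: insert 42 -> lo=[2, 9] (size 2, max 9) hi=[41, 42] (size 2, min 41) -> median=25
Step 5: insert 20 -> lo=[2, 9, 20] (size 3, max 20) hi=[41, 42] (size 2, min 41) -> median=20
Step 6: insert 1 -> lo=[1, 2, 9] (size 3, max 9) hi=[20, 41, 42] (size 3, min 20) -> median=14.5
Step 7: insert 48 -> lo=[1, 2, 9, 20] (size 4, max 20) hi=[41, 42, 48] (size 3, min 41) -> median=20
Step 8: insert 14 -> lo=[1, 2, 9, 14] (size 4, max 14) hi=[20, 41, 42, 48] (size 4, min 20) -> median=17
Step 9: insert 17 -> lo=[1, 2, 9, 14, 17] (size 5, max 17) hi=[20, 41, 42, 48] (size 4, min 20) -> median=17

Answer: 17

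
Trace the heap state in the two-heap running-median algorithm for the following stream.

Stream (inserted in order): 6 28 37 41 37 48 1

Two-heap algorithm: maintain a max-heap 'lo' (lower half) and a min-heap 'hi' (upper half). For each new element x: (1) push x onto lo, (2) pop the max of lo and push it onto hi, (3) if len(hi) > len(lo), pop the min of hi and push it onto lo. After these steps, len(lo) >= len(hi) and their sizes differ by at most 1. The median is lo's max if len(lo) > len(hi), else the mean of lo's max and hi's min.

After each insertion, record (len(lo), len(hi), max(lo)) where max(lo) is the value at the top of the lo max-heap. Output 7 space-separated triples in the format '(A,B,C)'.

Step 1: insert 6 -> lo=[6] hi=[] -> (len(lo)=1, len(hi)=0, max(lo)=6)
Step 2: insert 28 -> lo=[6] hi=[28] -> (len(lo)=1, len(hi)=1, max(lo)=6)
Step 3: insert 37 -> lo=[6, 28] hi=[37] -> (len(lo)=2, len(hi)=1, max(lo)=28)
Step 4: insert 41 -> lo=[6, 28] hi=[37, 41] -> (len(lo)=2, len(hi)=2, max(lo)=28)
Step 5: insert 37 -> lo=[6, 28, 37] hi=[37, 41] -> (len(lo)=3, len(hi)=2, max(lo)=37)
Step 6: insert 48 -> lo=[6, 28, 37] hi=[37, 41, 48] -> (len(lo)=3, len(hi)=3, max(lo)=37)
Step 7: insert 1 -> lo=[1, 6, 28, 37] hi=[37, 41, 48] -> (len(lo)=4, len(hi)=3, max(lo)=37)

Answer: (1,0,6) (1,1,6) (2,1,28) (2,2,28) (3,2,37) (3,3,37) (4,3,37)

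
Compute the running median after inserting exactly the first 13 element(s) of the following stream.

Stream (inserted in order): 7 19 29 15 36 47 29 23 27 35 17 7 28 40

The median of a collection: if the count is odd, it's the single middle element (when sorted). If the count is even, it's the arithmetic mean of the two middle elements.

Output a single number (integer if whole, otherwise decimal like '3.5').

Step 1: insert 7 -> lo=[7] (size 1, max 7) hi=[] (size 0) -> median=7
Step 2: insert 19 -> lo=[7] (size 1, max 7) hi=[19] (size 1, min 19) -> median=13
Step 3: insert 29 -> lo=[7, 19] (size 2, max 19) hi=[29] (size 1, min 29) -> median=19
Step 4: insert 15 -> lo=[7, 15] (size 2, max 15) hi=[19, 29] (size 2, min 19) -> median=17
Step 5: insert 36 -> lo=[7, 15, 19] (size 3, max 19) hi=[29, 36] (size 2, min 29) -> median=19
Step 6: insert 47 -> lo=[7, 15, 19] (size 3, max 19) hi=[29, 36, 47] (size 3, min 29) -> median=24
Step 7: insert 29 -> lo=[7, 15, 19, 29] (size 4, max 29) hi=[29, 36, 47] (size 3, min 29) -> median=29
Step 8: insert 23 -> lo=[7, 15, 19, 23] (size 4, max 23) hi=[29, 29, 36, 47] (size 4, min 29) -> median=26
Step 9: insert 27 -> lo=[7, 15, 19, 23, 27] (size 5, max 27) hi=[29, 29, 36, 47] (size 4, min 29) -> median=27
Step 10: insert 35 -> lo=[7, 15, 19, 23, 27] (size 5, max 27) hi=[29, 29, 35, 36, 47] (size 5, min 29) -> median=28
Step 11: insert 17 -> lo=[7, 15, 17, 19, 23, 27] (size 6, max 27) hi=[29, 29, 35, 36, 47] (size 5, min 29) -> median=27
Step 12: insert 7 -> lo=[7, 7, 15, 17, 19, 23] (size 6, max 23) hi=[27, 29, 29, 35, 36, 47] (size 6, min 27) -> median=25
Step 13: insert 28 -> lo=[7, 7, 15, 17, 19, 23, 27] (size 7, max 27) hi=[28, 29, 29, 35, 36, 47] (size 6, min 28) -> median=27

Answer: 27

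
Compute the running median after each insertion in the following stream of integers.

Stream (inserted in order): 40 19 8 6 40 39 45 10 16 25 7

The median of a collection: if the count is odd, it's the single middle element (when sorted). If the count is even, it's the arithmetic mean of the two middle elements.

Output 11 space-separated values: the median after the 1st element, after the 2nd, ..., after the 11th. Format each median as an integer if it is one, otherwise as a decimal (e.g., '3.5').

Answer: 40 29.5 19 13.5 19 29 39 29 19 22 19

Derivation:
Step 1: insert 40 -> lo=[40] (size 1, max 40) hi=[] (size 0) -> median=40
Step 2: insert 19 -> lo=[19] (size 1, max 19) hi=[40] (size 1, min 40) -> median=29.5
Step 3: insert 8 -> lo=[8, 19] (size 2, max 19) hi=[40] (size 1, min 40) -> median=19
Step 4: insert 6 -> lo=[6, 8] (size 2, max 8) hi=[19, 40] (size 2, min 19) -> median=13.5
Step 5: insert 40 -> lo=[6, 8, 19] (size 3, max 19) hi=[40, 40] (size 2, min 40) -> median=19
Step 6: insert 39 -> lo=[6, 8, 19] (size 3, max 19) hi=[39, 40, 40] (size 3, min 39) -> median=29
Step 7: insert 45 -> lo=[6, 8, 19, 39] (size 4, max 39) hi=[40, 40, 45] (size 3, min 40) -> median=39
Step 8: insert 10 -> lo=[6, 8, 10, 19] (size 4, max 19) hi=[39, 40, 40, 45] (size 4, min 39) -> median=29
Step 9: insert 16 -> lo=[6, 8, 10, 16, 19] (size 5, max 19) hi=[39, 40, 40, 45] (size 4, min 39) -> median=19
Step 10: insert 25 -> lo=[6, 8, 10, 16, 19] (size 5, max 19) hi=[25, 39, 40, 40, 45] (size 5, min 25) -> median=22
Step 11: insert 7 -> lo=[6, 7, 8, 10, 16, 19] (size 6, max 19) hi=[25, 39, 40, 40, 45] (size 5, min 25) -> median=19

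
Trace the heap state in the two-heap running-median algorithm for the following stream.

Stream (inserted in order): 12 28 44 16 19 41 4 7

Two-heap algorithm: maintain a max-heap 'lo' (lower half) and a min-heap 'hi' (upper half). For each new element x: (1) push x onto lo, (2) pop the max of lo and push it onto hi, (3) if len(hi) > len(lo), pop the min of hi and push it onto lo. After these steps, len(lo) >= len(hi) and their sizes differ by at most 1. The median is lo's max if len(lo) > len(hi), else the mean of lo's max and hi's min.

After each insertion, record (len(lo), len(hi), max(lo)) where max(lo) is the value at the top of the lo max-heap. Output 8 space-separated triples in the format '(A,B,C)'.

Answer: (1,0,12) (1,1,12) (2,1,28) (2,2,16) (3,2,19) (3,3,19) (4,3,19) (4,4,16)

Derivation:
Step 1: insert 12 -> lo=[12] hi=[] -> (len(lo)=1, len(hi)=0, max(lo)=12)
Step 2: insert 28 -> lo=[12] hi=[28] -> (len(lo)=1, len(hi)=1, max(lo)=12)
Step 3: insert 44 -> lo=[12, 28] hi=[44] -> (len(lo)=2, len(hi)=1, max(lo)=28)
Step 4: insert 16 -> lo=[12, 16] hi=[28, 44] -> (len(lo)=2, len(hi)=2, max(lo)=16)
Step 5: insert 19 -> lo=[12, 16, 19] hi=[28, 44] -> (len(lo)=3, len(hi)=2, max(lo)=19)
Step 6: insert 41 -> lo=[12, 16, 19] hi=[28, 41, 44] -> (len(lo)=3, len(hi)=3, max(lo)=19)
Step 7: insert 4 -> lo=[4, 12, 16, 19] hi=[28, 41, 44] -> (len(lo)=4, len(hi)=3, max(lo)=19)
Step 8: insert 7 -> lo=[4, 7, 12, 16] hi=[19, 28, 41, 44] -> (len(lo)=4, len(hi)=4, max(lo)=16)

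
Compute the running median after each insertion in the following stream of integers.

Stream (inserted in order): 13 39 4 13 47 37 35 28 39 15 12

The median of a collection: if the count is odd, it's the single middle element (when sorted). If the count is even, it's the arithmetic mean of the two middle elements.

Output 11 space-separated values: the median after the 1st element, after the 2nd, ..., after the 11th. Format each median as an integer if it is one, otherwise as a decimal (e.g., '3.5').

Step 1: insert 13 -> lo=[13] (size 1, max 13) hi=[] (size 0) -> median=13
Step 2: insert 39 -> lo=[13] (size 1, max 13) hi=[39] (size 1, min 39) -> median=26
Step 3: insert 4 -> lo=[4, 13] (size 2, max 13) hi=[39] (size 1, min 39) -> median=13
Step 4: insert 13 -> lo=[4, 13] (size 2, max 13) hi=[13, 39] (size 2, min 13) -> median=13
Step 5: insert 47 -> lo=[4, 13, 13] (size 3, max 13) hi=[39, 47] (size 2, min 39) -> median=13
Step 6: insert 37 -> lo=[4, 13, 13] (size 3, max 13) hi=[37, 39, 47] (size 3, min 37) -> median=25
Step 7: insert 35 -> lo=[4, 13, 13, 35] (size 4, max 35) hi=[37, 39, 47] (size 3, min 37) -> median=35
Step 8: insert 28 -> lo=[4, 13, 13, 28] (size 4, max 28) hi=[35, 37, 39, 47] (size 4, min 35) -> median=31.5
Step 9: insert 39 -> lo=[4, 13, 13, 28, 35] (size 5, max 35) hi=[37, 39, 39, 47] (size 4, min 37) -> median=35
Step 10: insert 15 -> lo=[4, 13, 13, 15, 28] (size 5, max 28) hi=[35, 37, 39, 39, 47] (size 5, min 35) -> median=31.5
Step 11: insert 12 -> lo=[4, 12, 13, 13, 15, 28] (size 6, max 28) hi=[35, 37, 39, 39, 47] (size 5, min 35) -> median=28

Answer: 13 26 13 13 13 25 35 31.5 35 31.5 28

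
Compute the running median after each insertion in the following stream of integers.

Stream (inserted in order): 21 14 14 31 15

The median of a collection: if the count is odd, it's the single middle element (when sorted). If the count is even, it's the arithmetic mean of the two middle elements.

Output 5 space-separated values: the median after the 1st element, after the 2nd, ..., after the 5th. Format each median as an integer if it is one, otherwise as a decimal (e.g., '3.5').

Answer: 21 17.5 14 17.5 15

Derivation:
Step 1: insert 21 -> lo=[21] (size 1, max 21) hi=[] (size 0) -> median=21
Step 2: insert 14 -> lo=[14] (size 1, max 14) hi=[21] (size 1, min 21) -> median=17.5
Step 3: insert 14 -> lo=[14, 14] (size 2, max 14) hi=[21] (size 1, min 21) -> median=14
Step 4: insert 31 -> lo=[14, 14] (size 2, max 14) hi=[21, 31] (size 2, min 21) -> median=17.5
Step 5: insert 15 -> lo=[14, 14, 15] (size 3, max 15) hi=[21, 31] (size 2, min 21) -> median=15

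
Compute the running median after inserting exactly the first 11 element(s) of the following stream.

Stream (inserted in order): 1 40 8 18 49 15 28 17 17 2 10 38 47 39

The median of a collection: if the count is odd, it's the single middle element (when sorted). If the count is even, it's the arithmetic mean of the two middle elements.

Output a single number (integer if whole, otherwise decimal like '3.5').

Answer: 17

Derivation:
Step 1: insert 1 -> lo=[1] (size 1, max 1) hi=[] (size 0) -> median=1
Step 2: insert 40 -> lo=[1] (size 1, max 1) hi=[40] (size 1, min 40) -> median=20.5
Step 3: insert 8 -> lo=[1, 8] (size 2, max 8) hi=[40] (size 1, min 40) -> median=8
Step 4: insert 18 -> lo=[1, 8] (size 2, max 8) hi=[18, 40] (size 2, min 18) -> median=13
Step 5: insert 49 -> lo=[1, 8, 18] (size 3, max 18) hi=[40, 49] (size 2, min 40) -> median=18
Step 6: insert 15 -> lo=[1, 8, 15] (size 3, max 15) hi=[18, 40, 49] (size 3, min 18) -> median=16.5
Step 7: insert 28 -> lo=[1, 8, 15, 18] (size 4, max 18) hi=[28, 40, 49] (size 3, min 28) -> median=18
Step 8: insert 17 -> lo=[1, 8, 15, 17] (size 4, max 17) hi=[18, 28, 40, 49] (size 4, min 18) -> median=17.5
Step 9: insert 17 -> lo=[1, 8, 15, 17, 17] (size 5, max 17) hi=[18, 28, 40, 49] (size 4, min 18) -> median=17
Step 10: insert 2 -> lo=[1, 2, 8, 15, 17] (size 5, max 17) hi=[17, 18, 28, 40, 49] (size 5, min 17) -> median=17
Step 11: insert 10 -> lo=[1, 2, 8, 10, 15, 17] (size 6, max 17) hi=[17, 18, 28, 40, 49] (size 5, min 17) -> median=17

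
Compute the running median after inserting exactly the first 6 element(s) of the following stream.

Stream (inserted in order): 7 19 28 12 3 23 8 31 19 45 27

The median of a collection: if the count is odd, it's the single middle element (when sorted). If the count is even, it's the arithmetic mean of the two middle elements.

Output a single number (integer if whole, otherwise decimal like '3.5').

Step 1: insert 7 -> lo=[7] (size 1, max 7) hi=[] (size 0) -> median=7
Step 2: insert 19 -> lo=[7] (size 1, max 7) hi=[19] (size 1, min 19) -> median=13
Step 3: insert 28 -> lo=[7, 19] (size 2, max 19) hi=[28] (size 1, min 28) -> median=19
Step 4: insert 12 -> lo=[7, 12] (size 2, max 12) hi=[19, 28] (size 2, min 19) -> median=15.5
Step 5: insert 3 -> lo=[3, 7, 12] (size 3, max 12) hi=[19, 28] (size 2, min 19) -> median=12
Step 6: insert 23 -> lo=[3, 7, 12] (size 3, max 12) hi=[19, 23, 28] (size 3, min 19) -> median=15.5

Answer: 15.5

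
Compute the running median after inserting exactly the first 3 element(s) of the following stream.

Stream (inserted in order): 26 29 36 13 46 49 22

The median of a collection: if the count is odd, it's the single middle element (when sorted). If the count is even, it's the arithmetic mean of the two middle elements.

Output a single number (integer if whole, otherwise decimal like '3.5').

Step 1: insert 26 -> lo=[26] (size 1, max 26) hi=[] (size 0) -> median=26
Step 2: insert 29 -> lo=[26] (size 1, max 26) hi=[29] (size 1, min 29) -> median=27.5
Step 3: insert 36 -> lo=[26, 29] (size 2, max 29) hi=[36] (size 1, min 36) -> median=29

Answer: 29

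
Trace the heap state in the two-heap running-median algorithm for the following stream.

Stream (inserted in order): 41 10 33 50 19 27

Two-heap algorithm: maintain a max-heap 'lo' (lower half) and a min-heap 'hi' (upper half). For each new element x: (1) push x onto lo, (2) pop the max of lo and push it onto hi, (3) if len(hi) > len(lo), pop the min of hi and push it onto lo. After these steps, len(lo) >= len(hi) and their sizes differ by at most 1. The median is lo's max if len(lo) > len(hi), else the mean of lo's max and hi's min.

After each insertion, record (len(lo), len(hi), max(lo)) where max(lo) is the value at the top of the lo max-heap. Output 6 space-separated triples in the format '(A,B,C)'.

Step 1: insert 41 -> lo=[41] hi=[] -> (len(lo)=1, len(hi)=0, max(lo)=41)
Step 2: insert 10 -> lo=[10] hi=[41] -> (len(lo)=1, len(hi)=1, max(lo)=10)
Step 3: insert 33 -> lo=[10, 33] hi=[41] -> (len(lo)=2, len(hi)=1, max(lo)=33)
Step 4: insert 50 -> lo=[10, 33] hi=[41, 50] -> (len(lo)=2, len(hi)=2, max(lo)=33)
Step 5: insert 19 -> lo=[10, 19, 33] hi=[41, 50] -> (len(lo)=3, len(hi)=2, max(lo)=33)
Step 6: insert 27 -> lo=[10, 19, 27] hi=[33, 41, 50] -> (len(lo)=3, len(hi)=3, max(lo)=27)

Answer: (1,0,41) (1,1,10) (2,1,33) (2,2,33) (3,2,33) (3,3,27)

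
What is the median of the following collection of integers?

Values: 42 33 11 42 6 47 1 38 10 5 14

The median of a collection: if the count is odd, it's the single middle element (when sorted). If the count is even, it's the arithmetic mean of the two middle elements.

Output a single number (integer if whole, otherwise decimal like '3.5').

Answer: 14

Derivation:
Step 1: insert 42 -> lo=[42] (size 1, max 42) hi=[] (size 0) -> median=42
Step 2: insert 33 -> lo=[33] (size 1, max 33) hi=[42] (size 1, min 42) -> median=37.5
Step 3: insert 11 -> lo=[11, 33] (size 2, max 33) hi=[42] (size 1, min 42) -> median=33
Step 4: insert 42 -> lo=[11, 33] (size 2, max 33) hi=[42, 42] (size 2, min 42) -> median=37.5
Step 5: insert 6 -> lo=[6, 11, 33] (size 3, max 33) hi=[42, 42] (size 2, min 42) -> median=33
Step 6: insert 47 -> lo=[6, 11, 33] (size 3, max 33) hi=[42, 42, 47] (size 3, min 42) -> median=37.5
Step 7: insert 1 -> lo=[1, 6, 11, 33] (size 4, max 33) hi=[42, 42, 47] (size 3, min 42) -> median=33
Step 8: insert 38 -> lo=[1, 6, 11, 33] (size 4, max 33) hi=[38, 42, 42, 47] (size 4, min 38) -> median=35.5
Step 9: insert 10 -> lo=[1, 6, 10, 11, 33] (size 5, max 33) hi=[38, 42, 42, 47] (size 4, min 38) -> median=33
Step 10: insert 5 -> lo=[1, 5, 6, 10, 11] (size 5, max 11) hi=[33, 38, 42, 42, 47] (size 5, min 33) -> median=22
Step 11: insert 14 -> lo=[1, 5, 6, 10, 11, 14] (size 6, max 14) hi=[33, 38, 42, 42, 47] (size 5, min 33) -> median=14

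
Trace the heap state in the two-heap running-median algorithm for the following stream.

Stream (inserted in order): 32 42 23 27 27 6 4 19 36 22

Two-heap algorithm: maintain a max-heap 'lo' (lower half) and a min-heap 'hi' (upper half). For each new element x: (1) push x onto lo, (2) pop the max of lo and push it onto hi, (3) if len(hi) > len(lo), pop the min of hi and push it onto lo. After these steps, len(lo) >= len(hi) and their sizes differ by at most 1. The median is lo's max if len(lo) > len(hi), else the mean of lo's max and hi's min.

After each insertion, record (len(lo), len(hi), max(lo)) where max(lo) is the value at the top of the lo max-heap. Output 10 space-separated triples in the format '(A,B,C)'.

Step 1: insert 32 -> lo=[32] hi=[] -> (len(lo)=1, len(hi)=0, max(lo)=32)
Step 2: insert 42 -> lo=[32] hi=[42] -> (len(lo)=1, len(hi)=1, max(lo)=32)
Step 3: insert 23 -> lo=[23, 32] hi=[42] -> (len(lo)=2, len(hi)=1, max(lo)=32)
Step 4: insert 27 -> lo=[23, 27] hi=[32, 42] -> (len(lo)=2, len(hi)=2, max(lo)=27)
Step 5: insert 27 -> lo=[23, 27, 27] hi=[32, 42] -> (len(lo)=3, len(hi)=2, max(lo)=27)
Step 6: insert 6 -> lo=[6, 23, 27] hi=[27, 32, 42] -> (len(lo)=3, len(hi)=3, max(lo)=27)
Step 7: insert 4 -> lo=[4, 6, 23, 27] hi=[27, 32, 42] -> (len(lo)=4, len(hi)=3, max(lo)=27)
Step 8: insert 19 -> lo=[4, 6, 19, 23] hi=[27, 27, 32, 42] -> (len(lo)=4, len(hi)=4, max(lo)=23)
Step 9: insert 36 -> lo=[4, 6, 19, 23, 27] hi=[27, 32, 36, 42] -> (len(lo)=5, len(hi)=4, max(lo)=27)
Step 10: insert 22 -> lo=[4, 6, 19, 22, 23] hi=[27, 27, 32, 36, 42] -> (len(lo)=5, len(hi)=5, max(lo)=23)

Answer: (1,0,32) (1,1,32) (2,1,32) (2,2,27) (3,2,27) (3,3,27) (4,3,27) (4,4,23) (5,4,27) (5,5,23)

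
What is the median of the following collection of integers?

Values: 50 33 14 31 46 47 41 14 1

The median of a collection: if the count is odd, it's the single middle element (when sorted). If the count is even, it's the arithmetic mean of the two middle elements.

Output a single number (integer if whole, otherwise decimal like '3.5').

Answer: 33

Derivation:
Step 1: insert 50 -> lo=[50] (size 1, max 50) hi=[] (size 0) -> median=50
Step 2: insert 33 -> lo=[33] (size 1, max 33) hi=[50] (size 1, min 50) -> median=41.5
Step 3: insert 14 -> lo=[14, 33] (size 2, max 33) hi=[50] (size 1, min 50) -> median=33
Step 4: insert 31 -> lo=[14, 31] (size 2, max 31) hi=[33, 50] (size 2, min 33) -> median=32
Step 5: insert 46 -> lo=[14, 31, 33] (size 3, max 33) hi=[46, 50] (size 2, min 46) -> median=33
Step 6: insert 47 -> lo=[14, 31, 33] (size 3, max 33) hi=[46, 47, 50] (size 3, min 46) -> median=39.5
Step 7: insert 41 -> lo=[14, 31, 33, 41] (size 4, max 41) hi=[46, 47, 50] (size 3, min 46) -> median=41
Step 8: insert 14 -> lo=[14, 14, 31, 33] (size 4, max 33) hi=[41, 46, 47, 50] (size 4, min 41) -> median=37
Step 9: insert 1 -> lo=[1, 14, 14, 31, 33] (size 5, max 33) hi=[41, 46, 47, 50] (size 4, min 41) -> median=33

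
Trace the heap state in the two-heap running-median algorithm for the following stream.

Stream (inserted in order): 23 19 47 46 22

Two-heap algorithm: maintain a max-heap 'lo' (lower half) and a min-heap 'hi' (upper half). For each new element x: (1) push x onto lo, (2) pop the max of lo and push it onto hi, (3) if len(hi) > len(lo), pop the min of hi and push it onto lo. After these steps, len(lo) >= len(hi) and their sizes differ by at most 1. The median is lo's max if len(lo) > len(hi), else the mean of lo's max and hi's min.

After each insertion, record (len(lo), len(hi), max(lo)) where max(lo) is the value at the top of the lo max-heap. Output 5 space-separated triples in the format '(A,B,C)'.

Answer: (1,0,23) (1,1,19) (2,1,23) (2,2,23) (3,2,23)

Derivation:
Step 1: insert 23 -> lo=[23] hi=[] -> (len(lo)=1, len(hi)=0, max(lo)=23)
Step 2: insert 19 -> lo=[19] hi=[23] -> (len(lo)=1, len(hi)=1, max(lo)=19)
Step 3: insert 47 -> lo=[19, 23] hi=[47] -> (len(lo)=2, len(hi)=1, max(lo)=23)
Step 4: insert 46 -> lo=[19, 23] hi=[46, 47] -> (len(lo)=2, len(hi)=2, max(lo)=23)
Step 5: insert 22 -> lo=[19, 22, 23] hi=[46, 47] -> (len(lo)=3, len(hi)=2, max(lo)=23)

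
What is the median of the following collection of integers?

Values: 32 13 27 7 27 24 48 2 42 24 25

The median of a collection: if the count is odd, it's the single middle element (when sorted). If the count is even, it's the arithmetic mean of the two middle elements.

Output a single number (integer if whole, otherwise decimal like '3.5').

Step 1: insert 32 -> lo=[32] (size 1, max 32) hi=[] (size 0) -> median=32
Step 2: insert 13 -> lo=[13] (size 1, max 13) hi=[32] (size 1, min 32) -> median=22.5
Step 3: insert 27 -> lo=[13, 27] (size 2, max 27) hi=[32] (size 1, min 32) -> median=27
Step 4: insert 7 -> lo=[7, 13] (size 2, max 13) hi=[27, 32] (size 2, min 27) -> median=20
Step 5: insert 27 -> lo=[7, 13, 27] (size 3, max 27) hi=[27, 32] (size 2, min 27) -> median=27
Step 6: insert 24 -> lo=[7, 13, 24] (size 3, max 24) hi=[27, 27, 32] (size 3, min 27) -> median=25.5
Step 7: insert 48 -> lo=[7, 13, 24, 27] (size 4, max 27) hi=[27, 32, 48] (size 3, min 27) -> median=27
Step 8: insert 2 -> lo=[2, 7, 13, 24] (size 4, max 24) hi=[27, 27, 32, 48] (size 4, min 27) -> median=25.5
Step 9: insert 42 -> lo=[2, 7, 13, 24, 27] (size 5, max 27) hi=[27, 32, 42, 48] (size 4, min 27) -> median=27
Step 10: insert 24 -> lo=[2, 7, 13, 24, 24] (size 5, max 24) hi=[27, 27, 32, 42, 48] (size 5, min 27) -> median=25.5
Step 11: insert 25 -> lo=[2, 7, 13, 24, 24, 25] (size 6, max 25) hi=[27, 27, 32, 42, 48] (size 5, min 27) -> median=25

Answer: 25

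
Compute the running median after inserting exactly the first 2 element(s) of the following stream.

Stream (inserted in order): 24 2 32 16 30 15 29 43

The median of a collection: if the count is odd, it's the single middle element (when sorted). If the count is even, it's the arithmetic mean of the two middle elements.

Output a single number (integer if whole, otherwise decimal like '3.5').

Answer: 13

Derivation:
Step 1: insert 24 -> lo=[24] (size 1, max 24) hi=[] (size 0) -> median=24
Step 2: insert 2 -> lo=[2] (size 1, max 2) hi=[24] (size 1, min 24) -> median=13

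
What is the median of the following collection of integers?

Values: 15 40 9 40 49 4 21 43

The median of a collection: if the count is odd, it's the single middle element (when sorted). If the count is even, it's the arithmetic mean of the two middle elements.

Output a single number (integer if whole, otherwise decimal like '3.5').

Answer: 30.5

Derivation:
Step 1: insert 15 -> lo=[15] (size 1, max 15) hi=[] (size 0) -> median=15
Step 2: insert 40 -> lo=[15] (size 1, max 15) hi=[40] (size 1, min 40) -> median=27.5
Step 3: insert 9 -> lo=[9, 15] (size 2, max 15) hi=[40] (size 1, min 40) -> median=15
Step 4: insert 40 -> lo=[9, 15] (size 2, max 15) hi=[40, 40] (size 2, min 40) -> median=27.5
Step 5: insert 49 -> lo=[9, 15, 40] (size 3, max 40) hi=[40, 49] (size 2, min 40) -> median=40
Step 6: insert 4 -> lo=[4, 9, 15] (size 3, max 15) hi=[40, 40, 49] (size 3, min 40) -> median=27.5
Step 7: insert 21 -> lo=[4, 9, 15, 21] (size 4, max 21) hi=[40, 40, 49] (size 3, min 40) -> median=21
Step 8: insert 43 -> lo=[4, 9, 15, 21] (size 4, max 21) hi=[40, 40, 43, 49] (size 4, min 40) -> median=30.5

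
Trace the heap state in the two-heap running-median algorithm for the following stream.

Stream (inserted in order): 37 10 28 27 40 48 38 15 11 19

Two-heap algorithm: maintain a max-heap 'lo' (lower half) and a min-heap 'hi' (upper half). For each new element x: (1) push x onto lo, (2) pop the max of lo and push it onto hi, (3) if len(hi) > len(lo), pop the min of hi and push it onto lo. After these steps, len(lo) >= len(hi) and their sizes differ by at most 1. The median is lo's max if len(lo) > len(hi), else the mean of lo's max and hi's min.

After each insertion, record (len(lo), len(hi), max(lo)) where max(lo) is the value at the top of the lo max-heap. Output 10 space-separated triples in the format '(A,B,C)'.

Answer: (1,0,37) (1,1,10) (2,1,28) (2,2,27) (3,2,28) (3,3,28) (4,3,37) (4,4,28) (5,4,28) (5,5,27)

Derivation:
Step 1: insert 37 -> lo=[37] hi=[] -> (len(lo)=1, len(hi)=0, max(lo)=37)
Step 2: insert 10 -> lo=[10] hi=[37] -> (len(lo)=1, len(hi)=1, max(lo)=10)
Step 3: insert 28 -> lo=[10, 28] hi=[37] -> (len(lo)=2, len(hi)=1, max(lo)=28)
Step 4: insert 27 -> lo=[10, 27] hi=[28, 37] -> (len(lo)=2, len(hi)=2, max(lo)=27)
Step 5: insert 40 -> lo=[10, 27, 28] hi=[37, 40] -> (len(lo)=3, len(hi)=2, max(lo)=28)
Step 6: insert 48 -> lo=[10, 27, 28] hi=[37, 40, 48] -> (len(lo)=3, len(hi)=3, max(lo)=28)
Step 7: insert 38 -> lo=[10, 27, 28, 37] hi=[38, 40, 48] -> (len(lo)=4, len(hi)=3, max(lo)=37)
Step 8: insert 15 -> lo=[10, 15, 27, 28] hi=[37, 38, 40, 48] -> (len(lo)=4, len(hi)=4, max(lo)=28)
Step 9: insert 11 -> lo=[10, 11, 15, 27, 28] hi=[37, 38, 40, 48] -> (len(lo)=5, len(hi)=4, max(lo)=28)
Step 10: insert 19 -> lo=[10, 11, 15, 19, 27] hi=[28, 37, 38, 40, 48] -> (len(lo)=5, len(hi)=5, max(lo)=27)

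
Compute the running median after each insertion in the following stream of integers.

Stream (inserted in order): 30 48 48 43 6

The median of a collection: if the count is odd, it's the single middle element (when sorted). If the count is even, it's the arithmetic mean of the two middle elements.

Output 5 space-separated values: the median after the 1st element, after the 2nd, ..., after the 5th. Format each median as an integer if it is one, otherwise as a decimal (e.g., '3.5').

Step 1: insert 30 -> lo=[30] (size 1, max 30) hi=[] (size 0) -> median=30
Step 2: insert 48 -> lo=[30] (size 1, max 30) hi=[48] (size 1, min 48) -> median=39
Step 3: insert 48 -> lo=[30, 48] (size 2, max 48) hi=[48] (size 1, min 48) -> median=48
Step 4: insert 43 -> lo=[30, 43] (size 2, max 43) hi=[48, 48] (size 2, min 48) -> median=45.5
Step 5: insert 6 -> lo=[6, 30, 43] (size 3, max 43) hi=[48, 48] (size 2, min 48) -> median=43

Answer: 30 39 48 45.5 43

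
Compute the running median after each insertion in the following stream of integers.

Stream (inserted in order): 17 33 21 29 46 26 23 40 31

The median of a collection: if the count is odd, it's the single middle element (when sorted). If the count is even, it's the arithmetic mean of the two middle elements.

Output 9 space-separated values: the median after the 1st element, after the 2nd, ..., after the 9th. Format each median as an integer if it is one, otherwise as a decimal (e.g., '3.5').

Step 1: insert 17 -> lo=[17] (size 1, max 17) hi=[] (size 0) -> median=17
Step 2: insert 33 -> lo=[17] (size 1, max 17) hi=[33] (size 1, min 33) -> median=25
Step 3: insert 21 -> lo=[17, 21] (size 2, max 21) hi=[33] (size 1, min 33) -> median=21
Step 4: insert 29 -> lo=[17, 21] (size 2, max 21) hi=[29, 33] (size 2, min 29) -> median=25
Step 5: insert 46 -> lo=[17, 21, 29] (size 3, max 29) hi=[33, 46] (size 2, min 33) -> median=29
Step 6: insert 26 -> lo=[17, 21, 26] (size 3, max 26) hi=[29, 33, 46] (size 3, min 29) -> median=27.5
Step 7: insert 23 -> lo=[17, 21, 23, 26] (size 4, max 26) hi=[29, 33, 46] (size 3, min 29) -> median=26
Step 8: insert 40 -> lo=[17, 21, 23, 26] (size 4, max 26) hi=[29, 33, 40, 46] (size 4, min 29) -> median=27.5
Step 9: insert 31 -> lo=[17, 21, 23, 26, 29] (size 5, max 29) hi=[31, 33, 40, 46] (size 4, min 31) -> median=29

Answer: 17 25 21 25 29 27.5 26 27.5 29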